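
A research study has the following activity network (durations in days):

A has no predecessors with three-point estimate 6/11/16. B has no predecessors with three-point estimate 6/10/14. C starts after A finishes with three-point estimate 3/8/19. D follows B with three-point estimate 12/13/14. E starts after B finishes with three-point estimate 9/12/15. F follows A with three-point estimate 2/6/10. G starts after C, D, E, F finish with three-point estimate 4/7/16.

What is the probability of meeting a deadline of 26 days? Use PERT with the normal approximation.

0.020

te_A = (6 + 4·11 + 16)/6 = 66/6 = 11; σ²_A = ((16−6)/6)² = 2.778
te_B = (6 + 4·10 + 14)/6 = 60/6 = 10; σ²_B = ((14−6)/6)² = 1.778
te_C = (3 + 4·8 + 19)/6 = 54/6 = 9; σ²_C = ((19−3)/6)² = 7.111
te_D = (12 + 4·13 + 14)/6 = 78/6 = 13; σ²_D = ((14−12)/6)² = 0.111
te_E = (9 + 4·12 + 15)/6 = 72/6 = 12; σ²_E = ((15−9)/6)² = 1.000
te_F = (2 + 4·6 + 10)/6 = 36/6 = 6; σ²_F = ((10−2)/6)² = 1.778
te_G = (4 + 4·7 + 16)/6 = 48/6 = 8; σ²_G = ((16−4)/6)² = 4.000

Forward pass:
ES_A = 0; EF_A = 11
ES_B = 0; EF_B = 10
ES_C = 11; EF_C = 11+9 = 20
ES_D = 10; EF_D = 10+13 = 23
ES_E = 10; EF_E = 10+12 = 22
ES_F = 11; EF_F = 11+6 = 17
ES_G = max(EF_C=20, EF_D=23, EF_E=22, EF_F=17) = 23; EF_G = 23+8 = 31
Expected project duration μ = 31 days. Critical path: B → D → G.

Variance along critical path = 1.778 + 0.111 + 4.000 = 5.889; σ = √5.889 = 2.427 days.
Z = (26 − 31) / 2.427 = -2.060
P(T ≤ 26) = Φ(-2.060) ≈ 0.020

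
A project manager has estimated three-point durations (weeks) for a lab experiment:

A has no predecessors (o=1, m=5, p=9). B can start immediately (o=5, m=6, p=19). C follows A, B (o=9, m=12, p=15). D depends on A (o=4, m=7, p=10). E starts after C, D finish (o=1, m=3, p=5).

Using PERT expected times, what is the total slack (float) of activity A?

te_A = (1 + 4·5 + 9)/6 = 30/6 = 5
te_B = (5 + 4·6 + 19)/6 = 48/6 = 8
te_C = (9 + 4·12 + 15)/6 = 72/6 = 12
te_D = (4 + 4·7 + 10)/6 = 42/6 = 7
te_E = (1 + 4·3 + 5)/6 = 18/6 = 3

Forward pass:
ES_A = 0; EF_A = 5
ES_B = 0; EF_B = 8
ES_C = max(EF_A=5, EF_B=8) = 8; EF_C = 8+12 = 20
ES_D = 5; EF_D = 5+7 = 12
ES_E = max(EF_C=20, EF_D=12) = 20; EF_E = 20+3 = 23
Expected project duration μ = 23 weeks. Critical path: B → C → E.

Backward pass:
LF_E = 23; LS_E = 23−3 = 20
LF_D = LS_E = 20; LS_D = 20−7 = 13
LF_C = LS_E = 20; LS_C = 20−12 = 8
LF_B = LS_C = 8; LS_B = 8−8 = 0
LF_A = min(LS_C=8, LS_D=13) = 8; LS_A = 8−5 = 3
Slack_A = LS_A − ES_A = 3 − 0 = 3

3 weeks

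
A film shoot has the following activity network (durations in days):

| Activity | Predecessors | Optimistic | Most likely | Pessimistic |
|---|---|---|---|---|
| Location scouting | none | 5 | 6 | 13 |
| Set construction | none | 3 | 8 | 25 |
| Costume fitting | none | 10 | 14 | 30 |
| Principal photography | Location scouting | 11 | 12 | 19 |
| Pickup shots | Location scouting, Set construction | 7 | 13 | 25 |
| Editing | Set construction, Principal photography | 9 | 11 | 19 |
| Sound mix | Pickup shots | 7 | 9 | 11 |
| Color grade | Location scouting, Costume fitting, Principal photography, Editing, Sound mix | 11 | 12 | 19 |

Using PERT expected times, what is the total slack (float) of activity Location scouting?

1 days

te_Location scouting = (5 + 4·6 + 13)/6 = 42/6 = 7
te_Set construction = (3 + 4·8 + 25)/6 = 60/6 = 10
te_Costume fitting = (10 + 4·14 + 30)/6 = 96/6 = 16
te_Principal photography = (11 + 4·12 + 19)/6 = 78/6 = 13
te_Pickup shots = (7 + 4·13 + 25)/6 = 84/6 = 14
te_Editing = (9 + 4·11 + 19)/6 = 72/6 = 12
te_Sound mix = (7 + 4·9 + 11)/6 = 54/6 = 9
te_Color grade = (11 + 4·12 + 19)/6 = 78/6 = 13

Forward pass:
ES_Location scouting = 0; EF_Location scouting = 7
ES_Set construction = 0; EF_Set construction = 10
ES_Costume fitting = 0; EF_Costume fitting = 16
ES_Principal photography = 7; EF_Principal photography = 7+13 = 20
ES_Pickup shots = max(EF_Location scouting=7, EF_Set construction=10) = 10; EF_Pickup shots = 10+14 = 24
ES_Editing = max(EF_Set construction=10, EF_Principal photography=20) = 20; EF_Editing = 20+12 = 32
ES_Sound mix = 24; EF_Sound mix = 24+9 = 33
ES_Color grade = max(EF_Location scouting=7, EF_Costume fitting=16, EF_Principal photography=20, EF_Editing=32, EF_Sound mix=33) = 33; EF_Color grade = 33+13 = 46
Expected project duration μ = 46 days. Critical path: Set construction → Pickup shots → Sound mix → Color grade.

Backward pass:
LF_Color grade = 46; LS_Color grade = 46−13 = 33
LF_Sound mix = LS_Color grade = 33; LS_Sound mix = 33−9 = 24
LF_Editing = LS_Color grade = 33; LS_Editing = 33−12 = 21
LF_Pickup shots = LS_Sound mix = 24; LS_Pickup shots = 24−14 = 10
LF_Principal photography = min(LS_Editing=21, LS_Color grade=33) = 21; LS_Principal photography = 21−13 = 8
LF_Costume fitting = LS_Color grade = 33; LS_Costume fitting = 33−16 = 17
LF_Set construction = min(LS_Pickup shots=10, LS_Editing=21) = 10; LS_Set construction = 10−10 = 0
LF_Location scouting = min(LS_Principal photography=8, LS_Pickup shots=10, LS_Color grade=33) = 8; LS_Location scouting = 8−7 = 1
Slack_Location scouting = LS_Location scouting − ES_Location scouting = 1 − 0 = 1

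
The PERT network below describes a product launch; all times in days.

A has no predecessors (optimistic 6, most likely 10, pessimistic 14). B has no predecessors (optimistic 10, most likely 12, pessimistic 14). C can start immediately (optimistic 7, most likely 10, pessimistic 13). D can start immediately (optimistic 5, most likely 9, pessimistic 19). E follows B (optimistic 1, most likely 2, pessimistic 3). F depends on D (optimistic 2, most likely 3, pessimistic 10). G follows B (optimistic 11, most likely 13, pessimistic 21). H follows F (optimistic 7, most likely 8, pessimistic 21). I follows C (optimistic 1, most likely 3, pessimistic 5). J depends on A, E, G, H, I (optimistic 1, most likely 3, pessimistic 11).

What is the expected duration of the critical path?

te_A = (6 + 4·10 + 14)/6 = 60/6 = 10
te_B = (10 + 4·12 + 14)/6 = 72/6 = 12
te_C = (7 + 4·10 + 13)/6 = 60/6 = 10
te_D = (5 + 4·9 + 19)/6 = 60/6 = 10
te_E = (1 + 4·2 + 3)/6 = 12/6 = 2
te_F = (2 + 4·3 + 10)/6 = 24/6 = 4
te_G = (11 + 4·13 + 21)/6 = 84/6 = 14
te_H = (7 + 4·8 + 21)/6 = 60/6 = 10
te_I = (1 + 4·3 + 5)/6 = 18/6 = 3
te_J = (1 + 4·3 + 11)/6 = 24/6 = 4

Forward pass:
ES_A = 0; EF_A = 10
ES_B = 0; EF_B = 12
ES_C = 0; EF_C = 10
ES_D = 0; EF_D = 10
ES_E = 12; EF_E = 12+2 = 14
ES_F = 10; EF_F = 10+4 = 14
ES_G = 12; EF_G = 12+14 = 26
ES_H = 14; EF_H = 14+10 = 24
ES_I = 10; EF_I = 10+3 = 13
ES_J = max(EF_A=10, EF_E=14, EF_G=26, EF_H=24, EF_I=13) = 26; EF_J = 26+4 = 30
Expected project duration μ = 30 days. Critical path: B → G → J.

30 days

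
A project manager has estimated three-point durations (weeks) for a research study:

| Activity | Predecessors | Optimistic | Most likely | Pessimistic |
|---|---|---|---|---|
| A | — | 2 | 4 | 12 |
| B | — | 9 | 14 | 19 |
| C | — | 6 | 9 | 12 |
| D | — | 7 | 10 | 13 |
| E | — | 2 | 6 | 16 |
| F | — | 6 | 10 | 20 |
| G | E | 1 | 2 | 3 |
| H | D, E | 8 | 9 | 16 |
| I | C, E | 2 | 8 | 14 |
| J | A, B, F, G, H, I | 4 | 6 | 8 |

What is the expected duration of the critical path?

te_A = (2 + 4·4 + 12)/6 = 30/6 = 5
te_B = (9 + 4·14 + 19)/6 = 84/6 = 14
te_C = (6 + 4·9 + 12)/6 = 54/6 = 9
te_D = (7 + 4·10 + 13)/6 = 60/6 = 10
te_E = (2 + 4·6 + 16)/6 = 42/6 = 7
te_F = (6 + 4·10 + 20)/6 = 66/6 = 11
te_G = (1 + 4·2 + 3)/6 = 12/6 = 2
te_H = (8 + 4·9 + 16)/6 = 60/6 = 10
te_I = (2 + 4·8 + 14)/6 = 48/6 = 8
te_J = (4 + 4·6 + 8)/6 = 36/6 = 6

Forward pass:
ES_A = 0; EF_A = 5
ES_B = 0; EF_B = 14
ES_C = 0; EF_C = 9
ES_D = 0; EF_D = 10
ES_E = 0; EF_E = 7
ES_F = 0; EF_F = 11
ES_G = 7; EF_G = 7+2 = 9
ES_H = max(EF_D=10, EF_E=7) = 10; EF_H = 10+10 = 20
ES_I = max(EF_C=9, EF_E=7) = 9; EF_I = 9+8 = 17
ES_J = max(EF_A=5, EF_B=14, EF_F=11, EF_G=9, EF_H=20, EF_I=17) = 20; EF_J = 20+6 = 26
Expected project duration μ = 26 weeks. Critical path: D → H → J.

26 weeks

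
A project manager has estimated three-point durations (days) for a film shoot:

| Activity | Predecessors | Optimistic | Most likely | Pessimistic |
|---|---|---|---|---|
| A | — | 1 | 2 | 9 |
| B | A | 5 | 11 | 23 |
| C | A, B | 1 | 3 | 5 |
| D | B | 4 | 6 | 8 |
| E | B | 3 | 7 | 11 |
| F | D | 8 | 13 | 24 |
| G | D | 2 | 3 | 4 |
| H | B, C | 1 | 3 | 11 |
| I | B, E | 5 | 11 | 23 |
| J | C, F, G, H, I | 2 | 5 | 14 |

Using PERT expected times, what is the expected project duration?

te_A = (1 + 4·2 + 9)/6 = 18/6 = 3
te_B = (5 + 4·11 + 23)/6 = 72/6 = 12
te_C = (1 + 4·3 + 5)/6 = 18/6 = 3
te_D = (4 + 4·6 + 8)/6 = 36/6 = 6
te_E = (3 + 4·7 + 11)/6 = 42/6 = 7
te_F = (8 + 4·13 + 24)/6 = 84/6 = 14
te_G = (2 + 4·3 + 4)/6 = 18/6 = 3
te_H = (1 + 4·3 + 11)/6 = 24/6 = 4
te_I = (5 + 4·11 + 23)/6 = 72/6 = 12
te_J = (2 + 4·5 + 14)/6 = 36/6 = 6

Forward pass:
ES_A = 0; EF_A = 3
ES_B = 3; EF_B = 3+12 = 15
ES_C = max(EF_A=3, EF_B=15) = 15; EF_C = 15+3 = 18
ES_D = 15; EF_D = 15+6 = 21
ES_E = 15; EF_E = 15+7 = 22
ES_F = 21; EF_F = 21+14 = 35
ES_G = 21; EF_G = 21+3 = 24
ES_H = max(EF_B=15, EF_C=18) = 18; EF_H = 18+4 = 22
ES_I = max(EF_B=15, EF_E=22) = 22; EF_I = 22+12 = 34
ES_J = max(EF_C=18, EF_F=35, EF_G=24, EF_H=22, EF_I=34) = 35; EF_J = 35+6 = 41
Expected project duration μ = 41 days. Critical path: A → B → D → F → J.

41 days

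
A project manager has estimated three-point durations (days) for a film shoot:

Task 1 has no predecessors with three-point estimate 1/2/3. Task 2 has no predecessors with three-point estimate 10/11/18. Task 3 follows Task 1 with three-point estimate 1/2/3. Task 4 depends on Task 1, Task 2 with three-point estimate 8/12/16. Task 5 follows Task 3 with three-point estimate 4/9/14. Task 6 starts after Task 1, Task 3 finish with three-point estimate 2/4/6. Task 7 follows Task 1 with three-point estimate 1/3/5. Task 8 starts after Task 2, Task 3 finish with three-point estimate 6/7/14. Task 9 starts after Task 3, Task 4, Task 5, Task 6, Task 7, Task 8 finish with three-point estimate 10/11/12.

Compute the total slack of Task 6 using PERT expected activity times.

16 days

te_Task 1 = (1 + 4·2 + 3)/6 = 12/6 = 2
te_Task 2 = (10 + 4·11 + 18)/6 = 72/6 = 12
te_Task 3 = (1 + 4·2 + 3)/6 = 12/6 = 2
te_Task 4 = (8 + 4·12 + 16)/6 = 72/6 = 12
te_Task 5 = (4 + 4·9 + 14)/6 = 54/6 = 9
te_Task 6 = (2 + 4·4 + 6)/6 = 24/6 = 4
te_Task 7 = (1 + 4·3 + 5)/6 = 18/6 = 3
te_Task 8 = (6 + 4·7 + 14)/6 = 48/6 = 8
te_Task 9 = (10 + 4·11 + 12)/6 = 66/6 = 11

Forward pass:
ES_Task 1 = 0; EF_Task 1 = 2
ES_Task 2 = 0; EF_Task 2 = 12
ES_Task 3 = 2; EF_Task 3 = 2+2 = 4
ES_Task 4 = max(EF_Task 1=2, EF_Task 2=12) = 12; EF_Task 4 = 12+12 = 24
ES_Task 5 = 4; EF_Task 5 = 4+9 = 13
ES_Task 6 = max(EF_Task 1=2, EF_Task 3=4) = 4; EF_Task 6 = 4+4 = 8
ES_Task 7 = 2; EF_Task 7 = 2+3 = 5
ES_Task 8 = max(EF_Task 2=12, EF_Task 3=4) = 12; EF_Task 8 = 12+8 = 20
ES_Task 9 = max(EF_Task 3=4, EF_Task 4=24, EF_Task 5=13, EF_Task 6=8, EF_Task 7=5, EF_Task 8=20) = 24; EF_Task 9 = 24+11 = 35
Expected project duration μ = 35 days. Critical path: Task 2 → Task 4 → Task 9.

Backward pass:
LF_Task 9 = 35; LS_Task 9 = 35−11 = 24
LF_Task 8 = LS_Task 9 = 24; LS_Task 8 = 24−8 = 16
LF_Task 7 = LS_Task 9 = 24; LS_Task 7 = 24−3 = 21
LF_Task 6 = LS_Task 9 = 24; LS_Task 6 = 24−4 = 20
LF_Task 5 = LS_Task 9 = 24; LS_Task 5 = 24−9 = 15
LF_Task 4 = LS_Task 9 = 24; LS_Task 4 = 24−12 = 12
LF_Task 3 = min(LS_Task 5=15, LS_Task 6=20, LS_Task 8=16, LS_Task 9=24) = 15; LS_Task 3 = 15−2 = 13
LF_Task 2 = min(LS_Task 4=12, LS_Task 8=16) = 12; LS_Task 2 = 12−12 = 0
LF_Task 1 = min(LS_Task 3=13, LS_Task 4=12, LS_Task 6=20, LS_Task 7=21) = 12; LS_Task 1 = 12−2 = 10
Slack_Task 6 = LS_Task 6 − ES_Task 6 = 20 − 4 = 16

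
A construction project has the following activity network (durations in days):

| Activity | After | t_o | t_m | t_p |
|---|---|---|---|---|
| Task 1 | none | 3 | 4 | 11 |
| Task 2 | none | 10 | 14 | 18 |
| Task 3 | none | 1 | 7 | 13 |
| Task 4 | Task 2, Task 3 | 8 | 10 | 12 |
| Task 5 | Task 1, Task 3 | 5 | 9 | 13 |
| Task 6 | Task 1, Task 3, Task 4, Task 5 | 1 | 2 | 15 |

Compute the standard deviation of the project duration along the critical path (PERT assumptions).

te_Task 1 = (3 + 4·4 + 11)/6 = 30/6 = 5; σ²_Task 1 = ((11−3)/6)² = 1.778
te_Task 2 = (10 + 4·14 + 18)/6 = 84/6 = 14; σ²_Task 2 = ((18−10)/6)² = 1.778
te_Task 3 = (1 + 4·7 + 13)/6 = 42/6 = 7; σ²_Task 3 = ((13−1)/6)² = 4.000
te_Task 4 = (8 + 4·10 + 12)/6 = 60/6 = 10; σ²_Task 4 = ((12−8)/6)² = 0.444
te_Task 5 = (5 + 4·9 + 13)/6 = 54/6 = 9; σ²_Task 5 = ((13−5)/6)² = 1.778
te_Task 6 = (1 + 4·2 + 15)/6 = 24/6 = 4; σ²_Task 6 = ((15−1)/6)² = 5.444

Forward pass:
ES_Task 1 = 0; EF_Task 1 = 5
ES_Task 2 = 0; EF_Task 2 = 14
ES_Task 3 = 0; EF_Task 3 = 7
ES_Task 4 = max(EF_Task 2=14, EF_Task 3=7) = 14; EF_Task 4 = 14+10 = 24
ES_Task 5 = max(EF_Task 1=5, EF_Task 3=7) = 7; EF_Task 5 = 7+9 = 16
ES_Task 6 = max(EF_Task 1=5, EF_Task 3=7, EF_Task 4=24, EF_Task 5=16) = 24; EF_Task 6 = 24+4 = 28
Expected project duration μ = 28 days. Critical path: Task 2 → Task 4 → Task 6.

Variance along critical path = 1.778 + 0.444 + 5.444 = 7.667
σ = √7.667 = 2.769 days

2.77 days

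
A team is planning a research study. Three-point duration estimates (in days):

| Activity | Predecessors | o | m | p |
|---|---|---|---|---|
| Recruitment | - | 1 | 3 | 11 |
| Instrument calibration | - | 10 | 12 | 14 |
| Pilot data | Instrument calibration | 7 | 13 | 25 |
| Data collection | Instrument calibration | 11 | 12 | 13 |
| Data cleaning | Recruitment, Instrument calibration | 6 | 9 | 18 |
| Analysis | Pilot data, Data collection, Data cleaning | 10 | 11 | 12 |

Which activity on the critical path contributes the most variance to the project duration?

Pilot data

te_Recruitment = (1 + 4·3 + 11)/6 = 24/6 = 4; σ²_Recruitment = ((11−1)/6)² = 2.778
te_Instrument calibration = (10 + 4·12 + 14)/6 = 72/6 = 12; σ²_Instrument calibration = ((14−10)/6)² = 0.444
te_Pilot data = (7 + 4·13 + 25)/6 = 84/6 = 14; σ²_Pilot data = ((25−7)/6)² = 9.000
te_Data collection = (11 + 4·12 + 13)/6 = 72/6 = 12; σ²_Data collection = ((13−11)/6)² = 0.111
te_Data cleaning = (6 + 4·9 + 18)/6 = 60/6 = 10; σ²_Data cleaning = ((18−6)/6)² = 4.000
te_Analysis = (10 + 4·11 + 12)/6 = 66/6 = 11; σ²_Analysis = ((12−10)/6)² = 0.111

Forward pass:
ES_Recruitment = 0; EF_Recruitment = 4
ES_Instrument calibration = 0; EF_Instrument calibration = 12
ES_Pilot data = 12; EF_Pilot data = 12+14 = 26
ES_Data collection = 12; EF_Data collection = 12+12 = 24
ES_Data cleaning = max(EF_Recruitment=4, EF_Instrument calibration=12) = 12; EF_Data cleaning = 12+10 = 22
ES_Analysis = max(EF_Pilot data=26, EF_Data collection=24, EF_Data cleaning=22) = 26; EF_Analysis = 26+11 = 37
Expected project duration μ = 37 days. Critical path: Instrument calibration → Pilot data → Analysis.

Variances on critical path: σ²_Instrument calibration=0.444, σ²_Pilot data=9.000, σ²_Analysis=0.111.
Largest is σ²_Pilot data = 9.000.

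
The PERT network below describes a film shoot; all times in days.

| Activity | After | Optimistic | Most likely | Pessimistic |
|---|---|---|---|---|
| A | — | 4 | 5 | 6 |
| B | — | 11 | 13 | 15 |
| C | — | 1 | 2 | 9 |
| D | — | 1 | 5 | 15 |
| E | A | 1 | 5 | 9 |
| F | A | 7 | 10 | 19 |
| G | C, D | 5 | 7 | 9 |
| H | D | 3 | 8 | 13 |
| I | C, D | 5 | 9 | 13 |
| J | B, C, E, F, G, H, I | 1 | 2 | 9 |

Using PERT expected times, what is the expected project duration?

19 days

te_A = (4 + 4·5 + 6)/6 = 30/6 = 5
te_B = (11 + 4·13 + 15)/6 = 78/6 = 13
te_C = (1 + 4·2 + 9)/6 = 18/6 = 3
te_D = (1 + 4·5 + 15)/6 = 36/6 = 6
te_E = (1 + 4·5 + 9)/6 = 30/6 = 5
te_F = (7 + 4·10 + 19)/6 = 66/6 = 11
te_G = (5 + 4·7 + 9)/6 = 42/6 = 7
te_H = (3 + 4·8 + 13)/6 = 48/6 = 8
te_I = (5 + 4·9 + 13)/6 = 54/6 = 9
te_J = (1 + 4·2 + 9)/6 = 18/6 = 3

Forward pass:
ES_A = 0; EF_A = 5
ES_B = 0; EF_B = 13
ES_C = 0; EF_C = 3
ES_D = 0; EF_D = 6
ES_E = 5; EF_E = 5+5 = 10
ES_F = 5; EF_F = 5+11 = 16
ES_G = max(EF_C=3, EF_D=6) = 6; EF_G = 6+7 = 13
ES_H = 6; EF_H = 6+8 = 14
ES_I = max(EF_C=3, EF_D=6) = 6; EF_I = 6+9 = 15
ES_J = max(EF_B=13, EF_C=3, EF_E=10, EF_F=16, EF_G=13, EF_H=14, EF_I=15) = 16; EF_J = 16+3 = 19
Expected project duration μ = 19 days. Critical path: A → F → J.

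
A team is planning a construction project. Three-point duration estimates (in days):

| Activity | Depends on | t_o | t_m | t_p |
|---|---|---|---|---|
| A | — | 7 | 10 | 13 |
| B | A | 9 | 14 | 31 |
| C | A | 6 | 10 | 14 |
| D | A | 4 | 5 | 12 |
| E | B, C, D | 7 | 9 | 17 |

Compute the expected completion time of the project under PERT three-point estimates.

36 days

te_A = (7 + 4·10 + 13)/6 = 60/6 = 10
te_B = (9 + 4·14 + 31)/6 = 96/6 = 16
te_C = (6 + 4·10 + 14)/6 = 60/6 = 10
te_D = (4 + 4·5 + 12)/6 = 36/6 = 6
te_E = (7 + 4·9 + 17)/6 = 60/6 = 10

Forward pass:
ES_A = 0; EF_A = 10
ES_B = 10; EF_B = 10+16 = 26
ES_C = 10; EF_C = 10+10 = 20
ES_D = 10; EF_D = 10+6 = 16
ES_E = max(EF_B=26, EF_C=20, EF_D=16) = 26; EF_E = 26+10 = 36
Expected project duration μ = 36 days. Critical path: A → B → E.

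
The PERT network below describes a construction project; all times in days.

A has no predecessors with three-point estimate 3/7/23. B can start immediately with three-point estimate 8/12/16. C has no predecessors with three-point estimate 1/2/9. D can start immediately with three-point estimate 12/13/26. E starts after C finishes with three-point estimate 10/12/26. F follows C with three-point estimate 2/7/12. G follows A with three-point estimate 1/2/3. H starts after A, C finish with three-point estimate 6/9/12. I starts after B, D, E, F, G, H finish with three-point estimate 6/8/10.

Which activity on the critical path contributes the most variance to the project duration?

te_A = (3 + 4·7 + 23)/6 = 54/6 = 9; σ²_A = ((23−3)/6)² = 11.111
te_B = (8 + 4·12 + 16)/6 = 72/6 = 12; σ²_B = ((16−8)/6)² = 1.778
te_C = (1 + 4·2 + 9)/6 = 18/6 = 3; σ²_C = ((9−1)/6)² = 1.778
te_D = (12 + 4·13 + 26)/6 = 90/6 = 15; σ²_D = ((26−12)/6)² = 5.444
te_E = (10 + 4·12 + 26)/6 = 84/6 = 14; σ²_E = ((26−10)/6)² = 7.111
te_F = (2 + 4·7 + 12)/6 = 42/6 = 7; σ²_F = ((12−2)/6)² = 2.778
te_G = (1 + 4·2 + 3)/6 = 12/6 = 2; σ²_G = ((3−1)/6)² = 0.111
te_H = (6 + 4·9 + 12)/6 = 54/6 = 9; σ²_H = ((12−6)/6)² = 1.000
te_I = (6 + 4·8 + 10)/6 = 48/6 = 8; σ²_I = ((10−6)/6)² = 0.444

Forward pass:
ES_A = 0; EF_A = 9
ES_B = 0; EF_B = 12
ES_C = 0; EF_C = 3
ES_D = 0; EF_D = 15
ES_E = 3; EF_E = 3+14 = 17
ES_F = 3; EF_F = 3+7 = 10
ES_G = 9; EF_G = 9+2 = 11
ES_H = max(EF_A=9, EF_C=3) = 9; EF_H = 9+9 = 18
ES_I = max(EF_B=12, EF_D=15, EF_E=17, EF_F=10, EF_G=11, EF_H=18) = 18; EF_I = 18+8 = 26
Expected project duration μ = 26 days. Critical path: A → H → I.

Variances on critical path: σ²_A=11.111, σ²_H=1.000, σ²_I=0.444.
Largest is σ²_A = 11.111.

A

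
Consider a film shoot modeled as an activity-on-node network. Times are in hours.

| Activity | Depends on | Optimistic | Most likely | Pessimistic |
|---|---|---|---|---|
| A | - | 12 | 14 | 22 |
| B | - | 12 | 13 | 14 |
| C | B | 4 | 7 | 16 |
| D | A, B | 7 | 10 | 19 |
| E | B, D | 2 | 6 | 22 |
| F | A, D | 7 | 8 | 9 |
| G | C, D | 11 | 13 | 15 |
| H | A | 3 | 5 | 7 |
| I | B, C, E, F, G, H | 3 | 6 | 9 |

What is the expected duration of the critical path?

45 hours

te_A = (12 + 4·14 + 22)/6 = 90/6 = 15
te_B = (12 + 4·13 + 14)/6 = 78/6 = 13
te_C = (4 + 4·7 + 16)/6 = 48/6 = 8
te_D = (7 + 4·10 + 19)/6 = 66/6 = 11
te_E = (2 + 4·6 + 22)/6 = 48/6 = 8
te_F = (7 + 4·8 + 9)/6 = 48/6 = 8
te_G = (11 + 4·13 + 15)/6 = 78/6 = 13
te_H = (3 + 4·5 + 7)/6 = 30/6 = 5
te_I = (3 + 4·6 + 9)/6 = 36/6 = 6

Forward pass:
ES_A = 0; EF_A = 15
ES_B = 0; EF_B = 13
ES_C = 13; EF_C = 13+8 = 21
ES_D = max(EF_A=15, EF_B=13) = 15; EF_D = 15+11 = 26
ES_E = max(EF_B=13, EF_D=26) = 26; EF_E = 26+8 = 34
ES_F = max(EF_A=15, EF_D=26) = 26; EF_F = 26+8 = 34
ES_G = max(EF_C=21, EF_D=26) = 26; EF_G = 26+13 = 39
ES_H = 15; EF_H = 15+5 = 20
ES_I = max(EF_B=13, EF_C=21, EF_E=34, EF_F=34, EF_G=39, EF_H=20) = 39; EF_I = 39+6 = 45
Expected project duration μ = 45 hours. Critical path: A → D → G → I.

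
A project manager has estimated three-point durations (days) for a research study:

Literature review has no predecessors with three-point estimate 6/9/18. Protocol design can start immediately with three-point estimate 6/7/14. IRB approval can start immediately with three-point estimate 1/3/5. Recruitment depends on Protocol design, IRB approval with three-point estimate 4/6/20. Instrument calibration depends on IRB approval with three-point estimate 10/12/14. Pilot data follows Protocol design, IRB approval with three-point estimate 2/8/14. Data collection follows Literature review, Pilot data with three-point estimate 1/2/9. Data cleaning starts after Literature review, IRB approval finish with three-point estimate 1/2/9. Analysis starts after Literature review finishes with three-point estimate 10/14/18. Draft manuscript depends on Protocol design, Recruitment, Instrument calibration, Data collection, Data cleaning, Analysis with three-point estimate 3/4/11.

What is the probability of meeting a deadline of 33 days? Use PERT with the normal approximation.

te_Literature review = (6 + 4·9 + 18)/6 = 60/6 = 10; σ²_Literature review = ((18−6)/6)² = 4.000
te_Protocol design = (6 + 4·7 + 14)/6 = 48/6 = 8; σ²_Protocol design = ((14−6)/6)² = 1.778
te_IRB approval = (1 + 4·3 + 5)/6 = 18/6 = 3; σ²_IRB approval = ((5−1)/6)² = 0.444
te_Recruitment = (4 + 4·6 + 20)/6 = 48/6 = 8; σ²_Recruitment = ((20−4)/6)² = 7.111
te_Instrument calibration = (10 + 4·12 + 14)/6 = 72/6 = 12; σ²_Instrument calibration = ((14−10)/6)² = 0.444
te_Pilot data = (2 + 4·8 + 14)/6 = 48/6 = 8; σ²_Pilot data = ((14−2)/6)² = 4.000
te_Data collection = (1 + 4·2 + 9)/6 = 18/6 = 3; σ²_Data collection = ((9−1)/6)² = 1.778
te_Data cleaning = (1 + 4·2 + 9)/6 = 18/6 = 3; σ²_Data cleaning = ((9−1)/6)² = 1.778
te_Analysis = (10 + 4·14 + 18)/6 = 84/6 = 14; σ²_Analysis = ((18−10)/6)² = 1.778
te_Draft manuscript = (3 + 4·4 + 11)/6 = 30/6 = 5; σ²_Draft manuscript = ((11−3)/6)² = 1.778

Forward pass:
ES_Literature review = 0; EF_Literature review = 10
ES_Protocol design = 0; EF_Protocol design = 8
ES_IRB approval = 0; EF_IRB approval = 3
ES_Recruitment = max(EF_Protocol design=8, EF_IRB approval=3) = 8; EF_Recruitment = 8+8 = 16
ES_Instrument calibration = 3; EF_Instrument calibration = 3+12 = 15
ES_Pilot data = max(EF_Protocol design=8, EF_IRB approval=3) = 8; EF_Pilot data = 8+8 = 16
ES_Data collection = max(EF_Literature review=10, EF_Pilot data=16) = 16; EF_Data collection = 16+3 = 19
ES_Data cleaning = max(EF_Literature review=10, EF_IRB approval=3) = 10; EF_Data cleaning = 10+3 = 13
ES_Analysis = 10; EF_Analysis = 10+14 = 24
ES_Draft manuscript = max(EF_Protocol design=8, EF_Recruitment=16, EF_Instrument calibration=15, EF_Data collection=19, EF_Data cleaning=13, EF_Analysis=24) = 24; EF_Draft manuscript = 24+5 = 29
Expected project duration μ = 29 days. Critical path: Literature review → Analysis → Draft manuscript.

Variance along critical path = 4.000 + 1.778 + 1.778 = 7.556; σ = √7.556 = 2.749 days.
Z = (33 − 29) / 2.749 = 1.455
P(T ≤ 33) = Φ(1.455) ≈ 0.927

0.927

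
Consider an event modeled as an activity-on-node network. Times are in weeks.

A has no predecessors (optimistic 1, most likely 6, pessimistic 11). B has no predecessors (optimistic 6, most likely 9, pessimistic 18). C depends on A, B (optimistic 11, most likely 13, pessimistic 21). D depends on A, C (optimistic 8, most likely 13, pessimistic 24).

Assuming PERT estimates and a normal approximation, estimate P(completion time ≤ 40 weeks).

te_A = (1 + 4·6 + 11)/6 = 36/6 = 6; σ²_A = ((11−1)/6)² = 2.778
te_B = (6 + 4·9 + 18)/6 = 60/6 = 10; σ²_B = ((18−6)/6)² = 4.000
te_C = (11 + 4·13 + 21)/6 = 84/6 = 14; σ²_C = ((21−11)/6)² = 2.778
te_D = (8 + 4·13 + 24)/6 = 84/6 = 14; σ²_D = ((24−8)/6)² = 7.111

Forward pass:
ES_A = 0; EF_A = 6
ES_B = 0; EF_B = 10
ES_C = max(EF_A=6, EF_B=10) = 10; EF_C = 10+14 = 24
ES_D = max(EF_A=6, EF_C=24) = 24; EF_D = 24+14 = 38
Expected project duration μ = 38 weeks. Critical path: B → C → D.

Variance along critical path = 4.000 + 2.778 + 7.111 = 13.889; σ = √13.889 = 3.727 weeks.
Z = (40 − 38) / 3.727 = 0.537
P(T ≤ 40) = Φ(0.537) ≈ 0.704

0.704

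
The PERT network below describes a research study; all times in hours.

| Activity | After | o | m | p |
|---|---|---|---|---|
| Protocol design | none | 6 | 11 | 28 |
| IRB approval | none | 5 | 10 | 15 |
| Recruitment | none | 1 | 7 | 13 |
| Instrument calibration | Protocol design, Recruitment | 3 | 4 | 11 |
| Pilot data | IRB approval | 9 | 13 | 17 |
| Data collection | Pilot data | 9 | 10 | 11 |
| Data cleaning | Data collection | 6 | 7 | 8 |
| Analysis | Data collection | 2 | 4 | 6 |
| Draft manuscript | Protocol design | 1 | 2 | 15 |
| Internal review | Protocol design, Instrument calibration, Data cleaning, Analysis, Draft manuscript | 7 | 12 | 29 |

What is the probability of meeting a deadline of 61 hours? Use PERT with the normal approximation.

0.949

te_Protocol design = (6 + 4·11 + 28)/6 = 78/6 = 13; σ²_Protocol design = ((28−6)/6)² = 13.444
te_IRB approval = (5 + 4·10 + 15)/6 = 60/6 = 10; σ²_IRB approval = ((15−5)/6)² = 2.778
te_Recruitment = (1 + 4·7 + 13)/6 = 42/6 = 7; σ²_Recruitment = ((13−1)/6)² = 4.000
te_Instrument calibration = (3 + 4·4 + 11)/6 = 30/6 = 5; σ²_Instrument calibration = ((11−3)/6)² = 1.778
te_Pilot data = (9 + 4·13 + 17)/6 = 78/6 = 13; σ²_Pilot data = ((17−9)/6)² = 1.778
te_Data collection = (9 + 4·10 + 11)/6 = 60/6 = 10; σ²_Data collection = ((11−9)/6)² = 0.111
te_Data cleaning = (6 + 4·7 + 8)/6 = 42/6 = 7; σ²_Data cleaning = ((8−6)/6)² = 0.111
te_Analysis = (2 + 4·4 + 6)/6 = 24/6 = 4; σ²_Analysis = ((6−2)/6)² = 0.444
te_Draft manuscript = (1 + 4·2 + 15)/6 = 24/6 = 4; σ²_Draft manuscript = ((15−1)/6)² = 5.444
te_Internal review = (7 + 4·12 + 29)/6 = 84/6 = 14; σ²_Internal review = ((29−7)/6)² = 13.444

Forward pass:
ES_Protocol design = 0; EF_Protocol design = 13
ES_IRB approval = 0; EF_IRB approval = 10
ES_Recruitment = 0; EF_Recruitment = 7
ES_Instrument calibration = max(EF_Protocol design=13, EF_Recruitment=7) = 13; EF_Instrument calibration = 13+5 = 18
ES_Pilot data = 10; EF_Pilot data = 10+13 = 23
ES_Data collection = 23; EF_Data collection = 23+10 = 33
ES_Data cleaning = 33; EF_Data cleaning = 33+7 = 40
ES_Analysis = 33; EF_Analysis = 33+4 = 37
ES_Draft manuscript = 13; EF_Draft manuscript = 13+4 = 17
ES_Internal review = max(EF_Protocol design=13, EF_Instrument calibration=18, EF_Data cleaning=40, EF_Analysis=37, EF_Draft manuscript=17) = 40; EF_Internal review = 40+14 = 54
Expected project duration μ = 54 hours. Critical path: IRB approval → Pilot data → Data collection → Data cleaning → Internal review.

Variance along critical path = 2.778 + 1.778 + 0.111 + 0.111 + 13.444 = 18.222; σ = √18.222 = 4.269 hours.
Z = (61 − 54) / 4.269 = 1.640
P(T ≤ 61) = Φ(1.640) ≈ 0.949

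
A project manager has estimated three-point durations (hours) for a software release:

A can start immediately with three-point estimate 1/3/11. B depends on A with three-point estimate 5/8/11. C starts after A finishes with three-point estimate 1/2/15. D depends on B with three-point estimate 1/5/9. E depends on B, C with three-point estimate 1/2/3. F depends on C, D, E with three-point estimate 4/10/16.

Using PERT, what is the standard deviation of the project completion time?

3.09 hours

te_A = (1 + 4·3 + 11)/6 = 24/6 = 4; σ²_A = ((11−1)/6)² = 2.778
te_B = (5 + 4·8 + 11)/6 = 48/6 = 8; σ²_B = ((11−5)/6)² = 1.000
te_C = (1 + 4·2 + 15)/6 = 24/6 = 4; σ²_C = ((15−1)/6)² = 5.444
te_D = (1 + 4·5 + 9)/6 = 30/6 = 5; σ²_D = ((9−1)/6)² = 1.778
te_E = (1 + 4·2 + 3)/6 = 12/6 = 2; σ²_E = ((3−1)/6)² = 0.111
te_F = (4 + 4·10 + 16)/6 = 60/6 = 10; σ²_F = ((16−4)/6)² = 4.000

Forward pass:
ES_A = 0; EF_A = 4
ES_B = 4; EF_B = 4+8 = 12
ES_C = 4; EF_C = 4+4 = 8
ES_D = 12; EF_D = 12+5 = 17
ES_E = max(EF_B=12, EF_C=8) = 12; EF_E = 12+2 = 14
ES_F = max(EF_C=8, EF_D=17, EF_E=14) = 17; EF_F = 17+10 = 27
Expected project duration μ = 27 hours. Critical path: A → B → D → F.

Variance along critical path = 2.778 + 1.000 + 1.778 + 4.000 = 9.556
σ = √9.556 = 3.091 hours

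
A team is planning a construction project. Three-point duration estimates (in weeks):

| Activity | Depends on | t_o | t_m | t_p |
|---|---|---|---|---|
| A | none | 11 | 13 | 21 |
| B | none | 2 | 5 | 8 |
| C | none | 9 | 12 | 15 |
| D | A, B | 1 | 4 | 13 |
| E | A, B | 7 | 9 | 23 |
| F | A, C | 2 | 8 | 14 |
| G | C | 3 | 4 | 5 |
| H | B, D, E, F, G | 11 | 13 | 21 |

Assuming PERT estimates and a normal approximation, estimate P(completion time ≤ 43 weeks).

te_A = (11 + 4·13 + 21)/6 = 84/6 = 14; σ²_A = ((21−11)/6)² = 2.778
te_B = (2 + 4·5 + 8)/6 = 30/6 = 5; σ²_B = ((8−2)/6)² = 1.000
te_C = (9 + 4·12 + 15)/6 = 72/6 = 12; σ²_C = ((15−9)/6)² = 1.000
te_D = (1 + 4·4 + 13)/6 = 30/6 = 5; σ²_D = ((13−1)/6)² = 4.000
te_E = (7 + 4·9 + 23)/6 = 66/6 = 11; σ²_E = ((23−7)/6)² = 7.111
te_F = (2 + 4·8 + 14)/6 = 48/6 = 8; σ²_F = ((14−2)/6)² = 4.000
te_G = (3 + 4·4 + 5)/6 = 24/6 = 4; σ²_G = ((5−3)/6)² = 0.111
te_H = (11 + 4·13 + 21)/6 = 84/6 = 14; σ²_H = ((21−11)/6)² = 2.778

Forward pass:
ES_A = 0; EF_A = 14
ES_B = 0; EF_B = 5
ES_C = 0; EF_C = 12
ES_D = max(EF_A=14, EF_B=5) = 14; EF_D = 14+5 = 19
ES_E = max(EF_A=14, EF_B=5) = 14; EF_E = 14+11 = 25
ES_F = max(EF_A=14, EF_C=12) = 14; EF_F = 14+8 = 22
ES_G = 12; EF_G = 12+4 = 16
ES_H = max(EF_B=5, EF_D=19, EF_E=25, EF_F=22, EF_G=16) = 25; EF_H = 25+14 = 39
Expected project duration μ = 39 weeks. Critical path: A → E → H.

Variance along critical path = 2.778 + 7.111 + 2.778 = 12.667; σ = √12.667 = 3.559 weeks.
Z = (43 − 39) / 3.559 = 1.124
P(T ≤ 43) = Φ(1.124) ≈ 0.869

0.869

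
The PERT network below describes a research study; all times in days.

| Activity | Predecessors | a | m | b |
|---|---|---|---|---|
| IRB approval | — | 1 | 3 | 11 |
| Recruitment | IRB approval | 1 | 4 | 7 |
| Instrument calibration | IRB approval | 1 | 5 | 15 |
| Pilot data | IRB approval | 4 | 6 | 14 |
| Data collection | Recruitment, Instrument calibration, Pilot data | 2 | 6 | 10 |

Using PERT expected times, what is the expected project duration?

17 days

te_IRB approval = (1 + 4·3 + 11)/6 = 24/6 = 4
te_Recruitment = (1 + 4·4 + 7)/6 = 24/6 = 4
te_Instrument calibration = (1 + 4·5 + 15)/6 = 36/6 = 6
te_Pilot data = (4 + 4·6 + 14)/6 = 42/6 = 7
te_Data collection = (2 + 4·6 + 10)/6 = 36/6 = 6

Forward pass:
ES_IRB approval = 0; EF_IRB approval = 4
ES_Recruitment = 4; EF_Recruitment = 4+4 = 8
ES_Instrument calibration = 4; EF_Instrument calibration = 4+6 = 10
ES_Pilot data = 4; EF_Pilot data = 4+7 = 11
ES_Data collection = max(EF_Recruitment=8, EF_Instrument calibration=10, EF_Pilot data=11) = 11; EF_Data collection = 11+6 = 17
Expected project duration μ = 17 days. Critical path: IRB approval → Pilot data → Data collection.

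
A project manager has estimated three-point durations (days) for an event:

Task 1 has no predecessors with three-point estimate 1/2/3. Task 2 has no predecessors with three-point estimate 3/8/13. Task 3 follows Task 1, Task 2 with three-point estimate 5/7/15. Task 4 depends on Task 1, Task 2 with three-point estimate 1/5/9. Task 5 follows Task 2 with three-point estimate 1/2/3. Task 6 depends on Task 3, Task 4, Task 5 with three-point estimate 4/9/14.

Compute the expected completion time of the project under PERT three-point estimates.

25 days

te_Task 1 = (1 + 4·2 + 3)/6 = 12/6 = 2
te_Task 2 = (3 + 4·8 + 13)/6 = 48/6 = 8
te_Task 3 = (5 + 4·7 + 15)/6 = 48/6 = 8
te_Task 4 = (1 + 4·5 + 9)/6 = 30/6 = 5
te_Task 5 = (1 + 4·2 + 3)/6 = 12/6 = 2
te_Task 6 = (4 + 4·9 + 14)/6 = 54/6 = 9

Forward pass:
ES_Task 1 = 0; EF_Task 1 = 2
ES_Task 2 = 0; EF_Task 2 = 8
ES_Task 3 = max(EF_Task 1=2, EF_Task 2=8) = 8; EF_Task 3 = 8+8 = 16
ES_Task 4 = max(EF_Task 1=2, EF_Task 2=8) = 8; EF_Task 4 = 8+5 = 13
ES_Task 5 = 8; EF_Task 5 = 8+2 = 10
ES_Task 6 = max(EF_Task 3=16, EF_Task 4=13, EF_Task 5=10) = 16; EF_Task 6 = 16+9 = 25
Expected project duration μ = 25 days. Critical path: Task 2 → Task 3 → Task 6.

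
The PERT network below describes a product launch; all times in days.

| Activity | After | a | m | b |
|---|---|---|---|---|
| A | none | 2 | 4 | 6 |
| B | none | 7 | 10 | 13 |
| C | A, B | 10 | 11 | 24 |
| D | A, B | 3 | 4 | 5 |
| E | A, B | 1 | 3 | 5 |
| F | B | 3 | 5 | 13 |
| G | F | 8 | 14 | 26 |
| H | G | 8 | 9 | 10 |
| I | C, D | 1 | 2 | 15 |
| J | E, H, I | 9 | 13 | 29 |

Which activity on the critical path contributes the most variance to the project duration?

J

te_A = (2 + 4·4 + 6)/6 = 24/6 = 4; σ²_A = ((6−2)/6)² = 0.444
te_B = (7 + 4·10 + 13)/6 = 60/6 = 10; σ²_B = ((13−7)/6)² = 1.000
te_C = (10 + 4·11 + 24)/6 = 78/6 = 13; σ²_C = ((24−10)/6)² = 5.444
te_D = (3 + 4·4 + 5)/6 = 24/6 = 4; σ²_D = ((5−3)/6)² = 0.111
te_E = (1 + 4·3 + 5)/6 = 18/6 = 3; σ²_E = ((5−1)/6)² = 0.444
te_F = (3 + 4·5 + 13)/6 = 36/6 = 6; σ²_F = ((13−3)/6)² = 2.778
te_G = (8 + 4·14 + 26)/6 = 90/6 = 15; σ²_G = ((26−8)/6)² = 9.000
te_H = (8 + 4·9 + 10)/6 = 54/6 = 9; σ²_H = ((10−8)/6)² = 0.111
te_I = (1 + 4·2 + 15)/6 = 24/6 = 4; σ²_I = ((15−1)/6)² = 5.444
te_J = (9 + 4·13 + 29)/6 = 90/6 = 15; σ²_J = ((29−9)/6)² = 11.111

Forward pass:
ES_A = 0; EF_A = 4
ES_B = 0; EF_B = 10
ES_C = max(EF_A=4, EF_B=10) = 10; EF_C = 10+13 = 23
ES_D = max(EF_A=4, EF_B=10) = 10; EF_D = 10+4 = 14
ES_E = max(EF_A=4, EF_B=10) = 10; EF_E = 10+3 = 13
ES_F = 10; EF_F = 10+6 = 16
ES_G = 16; EF_G = 16+15 = 31
ES_H = 31; EF_H = 31+9 = 40
ES_I = max(EF_C=23, EF_D=14) = 23; EF_I = 23+4 = 27
ES_J = max(EF_E=13, EF_H=40, EF_I=27) = 40; EF_J = 40+15 = 55
Expected project duration μ = 55 days. Critical path: B → F → G → H → J.

Variances on critical path: σ²_B=1.000, σ²_F=2.778, σ²_G=9.000, σ²_H=0.111, σ²_J=11.111.
Largest is σ²_J = 11.111.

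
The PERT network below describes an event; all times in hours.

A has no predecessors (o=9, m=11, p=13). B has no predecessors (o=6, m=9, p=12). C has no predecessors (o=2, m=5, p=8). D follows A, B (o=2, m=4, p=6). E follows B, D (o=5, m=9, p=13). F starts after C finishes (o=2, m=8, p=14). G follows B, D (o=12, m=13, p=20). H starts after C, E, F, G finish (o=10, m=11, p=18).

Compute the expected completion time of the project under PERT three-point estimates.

te_A = (9 + 4·11 + 13)/6 = 66/6 = 11
te_B = (6 + 4·9 + 12)/6 = 54/6 = 9
te_C = (2 + 4·5 + 8)/6 = 30/6 = 5
te_D = (2 + 4·4 + 6)/6 = 24/6 = 4
te_E = (5 + 4·9 + 13)/6 = 54/6 = 9
te_F = (2 + 4·8 + 14)/6 = 48/6 = 8
te_G = (12 + 4·13 + 20)/6 = 84/6 = 14
te_H = (10 + 4·11 + 18)/6 = 72/6 = 12

Forward pass:
ES_A = 0; EF_A = 11
ES_B = 0; EF_B = 9
ES_C = 0; EF_C = 5
ES_D = max(EF_A=11, EF_B=9) = 11; EF_D = 11+4 = 15
ES_E = max(EF_B=9, EF_D=15) = 15; EF_E = 15+9 = 24
ES_F = 5; EF_F = 5+8 = 13
ES_G = max(EF_B=9, EF_D=15) = 15; EF_G = 15+14 = 29
ES_H = max(EF_C=5, EF_E=24, EF_F=13, EF_G=29) = 29; EF_H = 29+12 = 41
Expected project duration μ = 41 hours. Critical path: A → D → G → H.

41 hours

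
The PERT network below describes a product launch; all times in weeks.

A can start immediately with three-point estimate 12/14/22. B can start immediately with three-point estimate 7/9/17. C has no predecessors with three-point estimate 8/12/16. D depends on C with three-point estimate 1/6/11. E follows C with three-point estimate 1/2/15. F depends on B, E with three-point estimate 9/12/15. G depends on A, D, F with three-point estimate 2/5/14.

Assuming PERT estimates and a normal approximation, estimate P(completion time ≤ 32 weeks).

te_A = (12 + 4·14 + 22)/6 = 90/6 = 15; σ²_A = ((22−12)/6)² = 2.778
te_B = (7 + 4·9 + 17)/6 = 60/6 = 10; σ²_B = ((17−7)/6)² = 2.778
te_C = (8 + 4·12 + 16)/6 = 72/6 = 12; σ²_C = ((16−8)/6)² = 1.778
te_D = (1 + 4·6 + 11)/6 = 36/6 = 6; σ²_D = ((11−1)/6)² = 2.778
te_E = (1 + 4·2 + 15)/6 = 24/6 = 4; σ²_E = ((15−1)/6)² = 5.444
te_F = (9 + 4·12 + 15)/6 = 72/6 = 12; σ²_F = ((15−9)/6)² = 1.000
te_G = (2 + 4·5 + 14)/6 = 36/6 = 6; σ²_G = ((14−2)/6)² = 4.000

Forward pass:
ES_A = 0; EF_A = 15
ES_B = 0; EF_B = 10
ES_C = 0; EF_C = 12
ES_D = 12; EF_D = 12+6 = 18
ES_E = 12; EF_E = 12+4 = 16
ES_F = max(EF_B=10, EF_E=16) = 16; EF_F = 16+12 = 28
ES_G = max(EF_A=15, EF_D=18, EF_F=28) = 28; EF_G = 28+6 = 34
Expected project duration μ = 34 weeks. Critical path: C → E → F → G.

Variance along critical path = 1.778 + 5.444 + 1.000 + 4.000 = 12.222; σ = √12.222 = 3.496 weeks.
Z = (32 − 34) / 3.496 = -0.572
P(T ≤ 32) = Φ(-0.572) ≈ 0.284

0.284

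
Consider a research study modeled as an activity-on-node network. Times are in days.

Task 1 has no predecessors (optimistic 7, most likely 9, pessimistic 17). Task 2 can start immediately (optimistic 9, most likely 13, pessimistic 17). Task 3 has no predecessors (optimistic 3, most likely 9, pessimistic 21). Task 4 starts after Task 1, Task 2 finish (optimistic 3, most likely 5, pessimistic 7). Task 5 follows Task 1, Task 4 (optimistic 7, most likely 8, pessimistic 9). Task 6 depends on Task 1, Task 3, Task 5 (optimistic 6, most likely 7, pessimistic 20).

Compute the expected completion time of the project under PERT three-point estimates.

te_Task 1 = (7 + 4·9 + 17)/6 = 60/6 = 10
te_Task 2 = (9 + 4·13 + 17)/6 = 78/6 = 13
te_Task 3 = (3 + 4·9 + 21)/6 = 60/6 = 10
te_Task 4 = (3 + 4·5 + 7)/6 = 30/6 = 5
te_Task 5 = (7 + 4·8 + 9)/6 = 48/6 = 8
te_Task 6 = (6 + 4·7 + 20)/6 = 54/6 = 9

Forward pass:
ES_Task 1 = 0; EF_Task 1 = 10
ES_Task 2 = 0; EF_Task 2 = 13
ES_Task 3 = 0; EF_Task 3 = 10
ES_Task 4 = max(EF_Task 1=10, EF_Task 2=13) = 13; EF_Task 4 = 13+5 = 18
ES_Task 5 = max(EF_Task 1=10, EF_Task 4=18) = 18; EF_Task 5 = 18+8 = 26
ES_Task 6 = max(EF_Task 1=10, EF_Task 3=10, EF_Task 5=26) = 26; EF_Task 6 = 26+9 = 35
Expected project duration μ = 35 days. Critical path: Task 2 → Task 4 → Task 5 → Task 6.

35 days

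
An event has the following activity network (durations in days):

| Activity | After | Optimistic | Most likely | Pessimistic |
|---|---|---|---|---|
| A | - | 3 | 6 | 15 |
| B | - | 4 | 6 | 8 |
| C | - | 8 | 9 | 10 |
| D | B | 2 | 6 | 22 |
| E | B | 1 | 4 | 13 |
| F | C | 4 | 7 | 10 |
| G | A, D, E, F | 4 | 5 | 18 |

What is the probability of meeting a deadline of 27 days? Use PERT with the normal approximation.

te_A = (3 + 4·6 + 15)/6 = 42/6 = 7; σ²_A = ((15−3)/6)² = 4.000
te_B = (4 + 4·6 + 8)/6 = 36/6 = 6; σ²_B = ((8−4)/6)² = 0.444
te_C = (8 + 4·9 + 10)/6 = 54/6 = 9; σ²_C = ((10−8)/6)² = 0.111
te_D = (2 + 4·6 + 22)/6 = 48/6 = 8; σ²_D = ((22−2)/6)² = 11.111
te_E = (1 + 4·4 + 13)/6 = 30/6 = 5; σ²_E = ((13−1)/6)² = 4.000
te_F = (4 + 4·7 + 10)/6 = 42/6 = 7; σ²_F = ((10−4)/6)² = 1.000
te_G = (4 + 4·5 + 18)/6 = 42/6 = 7; σ²_G = ((18−4)/6)² = 5.444

Forward pass:
ES_A = 0; EF_A = 7
ES_B = 0; EF_B = 6
ES_C = 0; EF_C = 9
ES_D = 6; EF_D = 6+8 = 14
ES_E = 6; EF_E = 6+5 = 11
ES_F = 9; EF_F = 9+7 = 16
ES_G = max(EF_A=7, EF_D=14, EF_E=11, EF_F=16) = 16; EF_G = 16+7 = 23
Expected project duration μ = 23 days. Critical path: C → F → G.

Variance along critical path = 0.111 + 1.000 + 5.444 = 6.556; σ = √6.556 = 2.560 days.
Z = (27 − 23) / 2.560 = 1.562
P(T ≤ 27) = Φ(1.562) ≈ 0.941

0.941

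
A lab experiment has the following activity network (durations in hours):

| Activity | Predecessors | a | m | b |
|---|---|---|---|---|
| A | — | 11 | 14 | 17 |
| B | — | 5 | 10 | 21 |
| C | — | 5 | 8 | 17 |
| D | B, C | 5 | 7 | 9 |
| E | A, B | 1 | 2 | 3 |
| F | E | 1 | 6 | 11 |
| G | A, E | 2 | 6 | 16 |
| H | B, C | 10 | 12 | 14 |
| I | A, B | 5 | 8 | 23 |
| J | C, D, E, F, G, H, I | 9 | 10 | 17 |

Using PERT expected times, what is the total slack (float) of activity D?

6 hours

te_A = (11 + 4·14 + 17)/6 = 84/6 = 14
te_B = (5 + 4·10 + 21)/6 = 66/6 = 11
te_C = (5 + 4·8 + 17)/6 = 54/6 = 9
te_D = (5 + 4·7 + 9)/6 = 42/6 = 7
te_E = (1 + 4·2 + 3)/6 = 12/6 = 2
te_F = (1 + 4·6 + 11)/6 = 36/6 = 6
te_G = (2 + 4·6 + 16)/6 = 42/6 = 7
te_H = (10 + 4·12 + 14)/6 = 72/6 = 12
te_I = (5 + 4·8 + 23)/6 = 60/6 = 10
te_J = (9 + 4·10 + 17)/6 = 66/6 = 11

Forward pass:
ES_A = 0; EF_A = 14
ES_B = 0; EF_B = 11
ES_C = 0; EF_C = 9
ES_D = max(EF_B=11, EF_C=9) = 11; EF_D = 11+7 = 18
ES_E = max(EF_A=14, EF_B=11) = 14; EF_E = 14+2 = 16
ES_F = 16; EF_F = 16+6 = 22
ES_G = max(EF_A=14, EF_E=16) = 16; EF_G = 16+7 = 23
ES_H = max(EF_B=11, EF_C=9) = 11; EF_H = 11+12 = 23
ES_I = max(EF_A=14, EF_B=11) = 14; EF_I = 14+10 = 24
ES_J = max(EF_C=9, EF_D=18, EF_E=16, EF_F=22, EF_G=23, EF_H=23, EF_I=24) = 24; EF_J = 24+11 = 35
Expected project duration μ = 35 hours. Critical path: A → I → J.

Backward pass:
LF_J = 35; LS_J = 35−11 = 24
LF_I = LS_J = 24; LS_I = 24−10 = 14
LF_H = LS_J = 24; LS_H = 24−12 = 12
LF_G = LS_J = 24; LS_G = 24−7 = 17
LF_F = LS_J = 24; LS_F = 24−6 = 18
LF_E = min(LS_F=18, LS_G=17, LS_J=24) = 17; LS_E = 17−2 = 15
LF_D = LS_J = 24; LS_D = 24−7 = 17
LF_C = min(LS_D=17, LS_H=12, LS_J=24) = 12; LS_C = 12−9 = 3
LF_B = min(LS_D=17, LS_E=15, LS_H=12, LS_I=14) = 12; LS_B = 12−11 = 1
LF_A = min(LS_E=15, LS_G=17, LS_I=14) = 14; LS_A = 14−14 = 0
Slack_D = LS_D − ES_D = 17 − 11 = 6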